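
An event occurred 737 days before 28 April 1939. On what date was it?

−365 (one year) → Apr 28, 1938 (372 left).
−28 → Mar 31, 1938 (end of Mar, 31 days; 344 left).
−31 → Feb 28, 1938 (end of Feb, 28 days; 313 left).
−28 → Jan 31, 1938 (end of Jan, 31 days; 285 left).
−31 → Dec 31, 1937 (end of Dec, 31 days; 254 left).
−31 → Nov 30, 1937 (end of Nov, 30 days; 223 left).
−30 → Oct 31, 1937 (end of Oct, 31 days; 193 left).
−31 → Sep 30, 1937 (end of Sep, 30 days; 162 left).
−30 → Aug 31, 1937 (end of Aug, 31 days; 132 left).
−31 → Jul 31, 1937 (end of Jul, 31 days; 101 left).
−31 → Jun 30, 1937 (end of Jun, 30 days; 70 left).
−30 → May 31, 1937 (end of May, 31 days; 40 left).
−31 → Apr 30, 1937 (end of Apr, 30 days; 9 left).
−9 → Apr 21, 1937.

April 21, 1937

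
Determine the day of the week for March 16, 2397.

Doomsday rule: the anchor day for the 2300s is Wednesday. For year 97: 97÷12 = 8 r 1, and 1÷4 = 0, so 8+1+0 = 9.
Wednesday + 9 ≡ Friday — that's 2397's doomsday.
In March the doomsday date is Mar 14.
Mar 16 is 2 days after Mar 14; 2 mod 7 = 2, so Friday + 2 = Sunday.

Sunday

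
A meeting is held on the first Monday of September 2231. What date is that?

September 5, 2231

September 1, 2231 is a Thursday.
The first Monday is therefore September 5 (4 days later).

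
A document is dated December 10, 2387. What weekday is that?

Thursday

Doomsday rule: the anchor day for the 2300s is Wednesday. For year 87: 87÷12 = 7 r 3, and 3÷4 = 0, so 7+3+0 = 10.
Wednesday + 10 ≡ Saturday — that's 2387's doomsday.
In December the doomsday date is Dec 12.
Dec 10 is 2 days before Dec 12; 2 mod 7 = 2, so Saturday − 2 = Thursday.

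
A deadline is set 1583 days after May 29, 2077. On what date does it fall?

+365 (one year) → May 29, 2078 (1218 left).
+365 (one year) → May 29, 2079 (853 left).
+366 (one year; includes Feb 29, 2080) → May 29, 2080 (487 left).
+365 (one year) → May 29, 2081 (122 left).
May has 31 days: +3 → Jun 1, 2081 (119 left).
Jun has 30 days: +30 → Jul 1, 2081 (89 left).
Jul has 31 days: +31 → Aug 1, 2081 (58 left).
Aug has 31 days: +31 → Sep 1, 2081 (27 left).
+27 → Sep 28, 2081.

September 28, 2081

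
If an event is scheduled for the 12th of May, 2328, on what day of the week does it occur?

Doomsday rule: the anchor day for the 2300s is Wednesday. For year 28: 28÷12 = 2 r 4, and 4÷4 = 1, so 2+4+1 = 7.
Wednesday + 7 ≡ Wednesday — that's 2328's doomsday.
In May the doomsday date is May 9.
May 12 is 3 days after May 9; 3 mod 7 = 3, so Wednesday + 3 = Saturday.

Saturday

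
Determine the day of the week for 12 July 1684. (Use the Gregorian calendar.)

Doomsday rule: the anchor day for the 1600s is Tuesday. For year 84: 84÷12 = 7 r 0, and 0÷4 = 0, so 7+0+0 = 7.
Tuesday + 7 ≡ Tuesday — that's 1684's doomsday.
In July the doomsday date is Jul 11.
Jul 12 is 1 day after Jul 11; 1 mod 7 = 1, so Tuesday + 1 = Wednesday.

Wednesday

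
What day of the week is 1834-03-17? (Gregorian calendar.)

January 1, 1834 is a Wednesday.
Jan 1, 1834 → Feb 1, 1834: 31 days (January has 31).
Feb 1, 1834 → Mar 1, 1834: 28 days (February has 28).
Mar 1, 1834 → Mar 17, 1834: 16 days.
Total: 75 days.
75 mod 7 = 5, so Wednesday + 5 = Monday.

Monday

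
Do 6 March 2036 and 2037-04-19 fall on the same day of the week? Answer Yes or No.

No

From Mar 6, 2036 to Apr 19, 2037 is 409 days.
409 mod 7 = 3, so they are different weekdays.
(Mar 6, 2036 is a Thursday; Apr 19, 2037 is a Sunday.)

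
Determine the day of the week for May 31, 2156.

Doomsday rule: the anchor day for the 2100s is Sunday. For year 56: 56÷12 = 4 r 8, and 8÷4 = 2, so 4+8+2 = 14.
Sunday + 14 ≡ Sunday — that's 2156's doomsday.
In May the doomsday date is May 9.
May 31 is 22 days after May 9; 22 mod 7 = 1, so Sunday + 1 = Monday.

Monday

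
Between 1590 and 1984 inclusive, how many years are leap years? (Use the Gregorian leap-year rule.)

96

Multiples of 4 in [1590,1984]: 99.
Of those, multiples of 100: 4 (not leap unless ÷400).
Multiples of 400: 1.
Leap years = 99 − 4 + 1 = 96.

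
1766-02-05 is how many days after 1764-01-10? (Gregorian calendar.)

757

Jan 10, 1764 → Jan 10, 1765: 366 days (Feb 29, 1764 is in that span).
Jan 10, 1765 → Feb 10, 1765: 31 days (January has 31).
Feb 10, 1765 → Mar 10, 1765: 28 days (February has 28).
Mar 10, 1765 → Apr 10, 1765: 31 days (March has 31).
Apr 10, 1765 → May 10, 1765: 30 days (April has 30).
May 10, 1765 → Jun 10, 1765: 31 days (May has 31).
Jun 10, 1765 → Jul 10, 1765: 30 days (June has 30).
Jul 10, 1765 → Aug 10, 1765: 31 days (July has 31).
Aug 10, 1765 → Sep 10, 1765: 31 days (August has 31).
Sep 10, 1765 → Oct 10, 1765: 30 days (September has 30).
Oct 10, 1765 → Nov 10, 1765: 31 days (October has 31).
Nov 10, 1765 → Dec 10, 1765: 30 days (November has 30).
Dec 10, 1765 → Jan 10, 1766: 31 days (December has 31).
Jan 10, 1766 → Feb 5, 1766: 26 days.
Total: 757 days.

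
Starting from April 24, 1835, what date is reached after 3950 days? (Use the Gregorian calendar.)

February 15, 1846

+366 (one year; includes Feb 29, 1836) → Apr 24, 1836 (3584 left).
+365 (one year) → Apr 24, 1837 (3219 left).
+365 (one year) → Apr 24, 1838 (2854 left).
+365 (one year) → Apr 24, 1839 (2489 left).
+366 (one year; includes Feb 29, 1840) → Apr 24, 1840 (2123 left).
+365 (one year) → Apr 24, 1841 (1758 left).
+365 (one year) → Apr 24, 1842 (1393 left).
+365 (one year) → Apr 24, 1843 (1028 left).
+366 (one year; includes Feb 29, 1844) → Apr 24, 1844 (662 left).
+365 (one year) → Apr 24, 1845 (297 left).
Apr has 30 days: +7 → May 1, 1845 (290 left).
May has 31 days: +31 → Jun 1, 1845 (259 left).
Jun has 30 days: +30 → Jul 1, 1845 (229 left).
Jul has 31 days: +31 → Aug 1, 1845 (198 left).
Aug has 31 days: +31 → Sep 1, 1845 (167 left).
Sep has 30 days: +30 → Oct 1, 1845 (137 left).
Oct has 31 days: +31 → Nov 1, 1845 (106 left).
Nov has 30 days: +30 → Dec 1, 1845 (76 left).
Dec has 31 days: +31 → Jan 1, 1846 (45 left).
Jan has 31 days: +31 → Feb 1, 1846 (14 left).
+14 → Feb 15, 1846.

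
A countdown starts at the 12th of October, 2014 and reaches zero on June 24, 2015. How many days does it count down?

255

Oct 12, 2014 → Nov 12, 2014: 31 days (October has 31).
Nov 12, 2014 → Dec 12, 2014: 30 days (November has 30).
Dec 12, 2014 → Jan 12, 2015: 31 days (December has 31).
Jan 12, 2015 → Feb 12, 2015: 31 days (January has 31).
Feb 12, 2015 → Mar 12, 2015: 28 days (February has 28).
Mar 12, 2015 → Apr 12, 2015: 31 days (March has 31).
Apr 12, 2015 → May 12, 2015: 30 days (April has 30).
May 12, 2015 → Jun 12, 2015: 31 days (May has 31).
Jun 12, 2015 → Jun 24, 2015: 12 days.
Total: 255 days.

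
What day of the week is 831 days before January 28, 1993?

Saturday

First find the weekday of Jan 28, 1993. Doomsday rule: the anchor day for the 1900s is Wednesday. For year 93: 93÷12 = 7 r 9, and 9÷4 = 2, so 7+9+2 = 18.
Wednesday + 18 ≡ Sunday — that's 1993's doomsday.
In January the doomsday date is Jan 3 (1993 is not a leap year).
Jan 28 is 25 days after Jan 3; 25 mod 7 = 4, so Sunday + 4 = Thursday.
831 mod 7 = 5, so 831 days before a Thursday is Thursday − 5 = Saturday.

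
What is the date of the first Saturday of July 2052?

July 1, 2052 is a Monday.
The first Saturday is therefore July 6 (5 days later).

July 6, 2052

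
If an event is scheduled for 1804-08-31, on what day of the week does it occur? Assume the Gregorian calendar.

Doomsday rule: the anchor day for the 1800s is Friday. For year 04: 4÷12 = 0 r 4, and 4÷4 = 1, so 0+4+1 = 5.
Friday + 5 ≡ Wednesday — that's 1804's doomsday.
In August the doomsday date is Aug 8.
Aug 31 is 23 days after Aug 8; 23 mod 7 = 2, so Wednesday + 2 = Friday.

Friday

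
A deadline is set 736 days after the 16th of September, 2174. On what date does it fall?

+365 (one year) → Sep 16, 2175 (371 left).
Sep has 30 days: +15 → Oct 1, 2175 (356 left).
Oct has 31 days: +31 → Nov 1, 2175 (325 left).
Nov has 30 days: +30 → Dec 1, 2175 (295 left).
Dec has 31 days: +31 → Jan 1, 2176 (264 left).
Jan has 31 days: +31 → Feb 1, 2176 (233 left).
Feb has 29 days: +29 → Mar 1, 2176 (204 left).
Mar has 31 days: +31 → Apr 1, 2176 (173 left).
Apr has 30 days: +30 → May 1, 2176 (143 left).
May has 31 days: +31 → Jun 1, 2176 (112 left).
Jun has 30 days: +30 → Jul 1, 2176 (82 left).
Jul has 31 days: +31 → Aug 1, 2176 (51 left).
Aug has 31 days: +31 → Sep 1, 2176 (20 left).
+20 → Sep 21, 2176.

September 21, 2176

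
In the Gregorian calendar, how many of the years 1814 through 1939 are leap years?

Multiples of 4 in [1814,1939]: 31.
Of those, multiples of 100: 1 (not leap unless ÷400).
Multiples of 400: 0.
Leap years = 31 − 1 + 0 = 30.

30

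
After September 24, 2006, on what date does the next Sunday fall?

Sep 24, 2006 is a Sunday.
From Sunday to the next Sunday is 7 days.
Sep 24, 2006 + 7 = Oct 1, 2006.

October 1, 2006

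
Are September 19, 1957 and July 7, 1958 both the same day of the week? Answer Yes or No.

From Sep 19, 1957 to Jul 7, 1958 is 291 days.
291 mod 7 = 4, so they are different weekdays.
(Sep 19, 1957 is a Thursday; Jul 7, 1958 is a Monday.)

No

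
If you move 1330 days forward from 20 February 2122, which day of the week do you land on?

Feb 20, 2122 is a Friday.
1330 mod 7 = 0, so 1330 days after a Friday is Friday + 0 = Friday.

Friday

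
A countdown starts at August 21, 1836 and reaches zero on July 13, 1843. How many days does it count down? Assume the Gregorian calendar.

2517

Aug 21, 1836 → Aug 21, 1837: 365 days.
Aug 21, 1837 → Aug 21, 1838: 365 days.
Aug 21, 1838 → Aug 21, 1839: 365 days.
Aug 21, 1839 → Aug 21, 1840: 366 days (Feb 29, 1840 is in that span).
Aug 21, 1840 → Aug 21, 1841: 365 days.
Aug 21, 1841 → Aug 21, 1842: 365 days.
Aug 21, 1842 → Sep 21, 1842: 31 days (August has 31).
Sep 21, 1842 → Oct 21, 1842: 30 days (September has 30).
Oct 21, 1842 → Nov 21, 1842: 31 days (October has 31).
Nov 21, 1842 → Dec 21, 1842: 30 days (November has 30).
Dec 21, 1842 → Jan 21, 1843: 31 days (December has 31).
Jan 21, 1843 → Feb 21, 1843: 31 days (January has 31).
Feb 21, 1843 → Mar 21, 1843: 28 days (February has 28).
Mar 21, 1843 → Apr 21, 1843: 31 days (March has 31).
Apr 21, 1843 → May 21, 1843: 30 days (April has 30).
May 21, 1843 → Jun 21, 1843: 31 days (May has 31).
Jun 21, 1843 → Jul 13, 1843: 22 days.
Total: 2517 days.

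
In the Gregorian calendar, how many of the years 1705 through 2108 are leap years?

Multiples of 4 in [1705,2108]: 101.
Of those, multiples of 100: 4 (not leap unless ÷400).
Multiples of 400: 1.
Leap years = 101 − 4 + 1 = 98.

98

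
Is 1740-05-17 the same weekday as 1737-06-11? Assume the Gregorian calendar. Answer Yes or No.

Yes

From Jun 11, 1737 to May 17, 1740 is 1071 days.
1071 mod 7 = 0, so they are the same weekday.
(Jun 11, 1737 is a Tuesday; May 17, 1740 is a Tuesday.)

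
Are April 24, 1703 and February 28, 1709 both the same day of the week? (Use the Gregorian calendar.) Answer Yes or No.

No

From Apr 24, 1703 to Feb 28, 1709 is 2137 days.
2137 mod 7 = 2, so they are different weekdays.
(Apr 24, 1703 is a Tuesday; Feb 28, 1709 is a Thursday.)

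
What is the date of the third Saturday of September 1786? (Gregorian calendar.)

September 16, 1786

September 1, 1786 is a Friday.
The first Saturday is therefore September 2 (1 days later).
The third Saturday is 2 + 2×7 = September 16.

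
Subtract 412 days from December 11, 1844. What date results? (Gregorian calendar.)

October 26, 1843

−366 (one year; includes Feb 29, 1844) → Dec 11, 1843 (46 left).
−11 → Nov 30, 1843 (end of Nov, 30 days; 35 left).
−30 → Oct 31, 1843 (end of Oct, 31 days; 5 left).
−5 → Oct 26, 1843.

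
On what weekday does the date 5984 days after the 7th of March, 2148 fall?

Wednesday

Mar 7, 2148 is a Thursday.
5984 mod 7 = 6, so 5984 days after a Thursday is Thursday + 6 = Wednesday.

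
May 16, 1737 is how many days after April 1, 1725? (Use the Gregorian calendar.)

Apr 1, 1725 → Apr 1, 1726: 365 days.
Apr 1, 1726 → Apr 1, 1727: 365 days.
Apr 1, 1727 → Apr 1, 1728: 366 days (Feb 29, 1728 is in that span).
Apr 1, 1728 → Apr 1, 1729: 365 days.
Apr 1, 1729 → Apr 1, 1730: 365 days.
Apr 1, 1730 → Apr 1, 1731: 365 days.
Apr 1, 1731 → Apr 1, 1732: 366 days (Feb 29, 1732 is in that span).
Apr 1, 1732 → Apr 1, 1733: 365 days.
Apr 1, 1733 → Apr 1, 1734: 365 days.
Apr 1, 1734 → Apr 1, 1735: 365 days.
Apr 1, 1735 → Apr 1, 1736: 366 days (Feb 29, 1736 is in that span).
Apr 1, 1736 → Apr 1, 1737: 365 days.
Apr 1, 1737 → May 1, 1737: 30 days (April has 30).
May 1, 1737 → May 16, 1737: 15 days.
Total: 4428 days.

4428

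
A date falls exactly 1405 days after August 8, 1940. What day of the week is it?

First find the weekday of Aug 8, 1940. Doomsday rule: the anchor day for the 1900s is Wednesday. For year 40: 40÷12 = 3 r 4, and 4÷4 = 1, so 3+4+1 = 8.
Wednesday + 8 ≡ Thursday — that's 1940's doomsday.
In August the doomsday date is Aug 8.
Aug 8 is the doomsday itself: Thursday.
1405 mod 7 = 5, so 1405 days after a Thursday is Thursday + 5 = Tuesday.

Tuesday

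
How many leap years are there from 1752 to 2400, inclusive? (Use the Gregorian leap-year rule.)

158

Multiples of 4 in [1752,2400]: 163.
Of those, multiples of 100: 7 (not leap unless ÷400).
Multiples of 400: 2.
Leap years = 163 − 7 + 2 = 158.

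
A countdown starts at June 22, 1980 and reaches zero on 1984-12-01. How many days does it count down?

1623

Jun 22, 1980 → Jun 22, 1981: 365 days.
Jun 22, 1981 → Jun 22, 1982: 365 days.
Jun 22, 1982 → Jun 22, 1983: 365 days.
Jun 22, 1983 → Jun 22, 1984: 366 days (Feb 29, 1984 is in that span).
Jun 22, 1984 → Jul 22, 1984: 30 days (June has 30).
Jul 22, 1984 → Aug 22, 1984: 31 days (July has 31).
Aug 22, 1984 → Sep 22, 1984: 31 days (August has 31).
Sep 22, 1984 → Oct 22, 1984: 30 days (September has 30).
Oct 22, 1984 → Nov 22, 1984: 31 days (October has 31).
Nov 22, 1984 → Dec 1, 1984: 9 days.
Total: 1623 days.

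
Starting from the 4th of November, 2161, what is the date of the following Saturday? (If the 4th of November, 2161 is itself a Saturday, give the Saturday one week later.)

November 7, 2161

Nov 4, 2161 is a Wednesday.
From Wednesday to the next Saturday is 3 days.
Nov 4, 2161 + 3 = Nov 7, 2161.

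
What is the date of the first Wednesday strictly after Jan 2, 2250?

Jan 2, 2250 is a Wednesday.
From Wednesday to the next Wednesday is 7 days.
Jan 2, 2250 + 7 = Jan 9, 2250.

January 9, 2250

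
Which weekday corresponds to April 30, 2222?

Doomsday rule: the anchor day for the 2200s is Friday. For year 22: 22÷12 = 1 r 10, and 10÷4 = 2, so 1+10+2 = 13.
Friday + 13 ≡ Thursday — that's 2222's doomsday.
In April the doomsday date is Apr 4.
Apr 30 is 26 days after Apr 4; 26 mod 7 = 5, so Thursday + 5 = Tuesday.

Tuesday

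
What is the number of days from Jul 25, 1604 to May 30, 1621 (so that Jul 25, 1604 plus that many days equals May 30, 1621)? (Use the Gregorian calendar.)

Jul 25, 1604 → Jul 25, 1605: 365 days.
Jul 25, 1605 → Jul 25, 1606: 365 days.
Jul 25, 1606 → Jul 25, 1607: 365 days.
Jul 25, 1607 → Jul 25, 1608: 366 days (Feb 29, 1608 is in that span).
Jul 25, 1608 → Jul 25, 1609: 365 days.
Jul 25, 1609 → Jul 25, 1610: 365 days.
Jul 25, 1610 → Jul 25, 1611: 365 days.
Jul 25, 1611 → Jul 25, 1612: 366 days (Feb 29, 1612 is in that span).
Jul 25, 1612 → Jul 25, 1613: 365 days.
Jul 25, 1613 → Jul 25, 1614: 365 days.
Jul 25, 1614 → Jul 25, 1615: 365 days.
Jul 25, 1615 → Jul 25, 1616: 366 days (Feb 29, 1616 is in that span).
Jul 25, 1616 → Jul 25, 1617: 365 days.
Jul 25, 1617 → Jul 25, 1618: 365 days.
Jul 25, 1618 → Jul 25, 1619: 365 days.
Jul 25, 1619 → Jul 25, 1620: 366 days (Feb 29, 1620 is in that span).
Jul 25, 1620 → Aug 25, 1620: 31 days (July has 31).
Aug 25, 1620 → Sep 25, 1620: 31 days (August has 31).
Sep 25, 1620 → Oct 25, 1620: 30 days (September has 30).
Oct 25, 1620 → Nov 25, 1620: 31 days (October has 31).
Nov 25, 1620 → Dec 25, 1620: 30 days (November has 30).
Dec 25, 1620 → Jan 25, 1621: 31 days (December has 31).
Jan 25, 1621 → Feb 25, 1621: 31 days (January has 31).
Feb 25, 1621 → Mar 25, 1621: 28 days (February has 28).
Mar 25, 1621 → Apr 25, 1621: 31 days (March has 31).
Apr 25, 1621 → May 25, 1621: 30 days (April has 30).
May 25, 1621 → May 30, 1621: 5 days.
Total: 6153 days.

6153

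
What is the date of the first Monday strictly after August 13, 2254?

Aug 13, 2254 is a Sunday.
From Sunday to the next Monday is 1 day.
Aug 13, 2254 + 1 = Aug 14, 2254.

August 14, 2254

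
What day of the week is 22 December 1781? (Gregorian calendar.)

Saturday

Doomsday rule: the anchor day for the 1700s is Sunday. For year 81: 81÷12 = 6 r 9, and 9÷4 = 2, so 6+9+2 = 17.
Sunday + 17 ≡ Wednesday — that's 1781's doomsday.
In December the doomsday date is Dec 12.
Dec 22 is 10 days after Dec 12; 10 mod 7 = 3, so Wednesday + 3 = Saturday.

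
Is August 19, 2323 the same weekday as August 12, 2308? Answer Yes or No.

No

From Aug 12, 2308 to Aug 19, 2323 is 5485 days.
5485 mod 7 = 4, so they are different weekdays.
(Aug 12, 2308 is a Wednesday; Aug 19, 2323 is a Sunday.)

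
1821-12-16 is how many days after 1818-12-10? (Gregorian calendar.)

Dec 10, 1818 → Dec 10, 1819: 365 days.
Dec 10, 1819 → Dec 10, 1820: 366 days (Feb 29, 1820 is in that span).
Dec 10, 1820 → Jan 10, 1821: 31 days (December has 31).
Jan 10, 1821 → Feb 10, 1821: 31 days (January has 31).
Feb 10, 1821 → Mar 10, 1821: 28 days (February has 28).
Mar 10, 1821 → Apr 10, 1821: 31 days (March has 31).
Apr 10, 1821 → May 10, 1821: 30 days (April has 30).
May 10, 1821 → Jun 10, 1821: 31 days (May has 31).
Jun 10, 1821 → Jul 10, 1821: 30 days (June has 30).
Jul 10, 1821 → Aug 10, 1821: 31 days (July has 31).
Aug 10, 1821 → Sep 10, 1821: 31 days (August has 31).
Sep 10, 1821 → Oct 10, 1821: 30 days (September has 30).
Oct 10, 1821 → Nov 10, 1821: 31 days (October has 31).
Nov 10, 1821 → Dec 10, 1821: 30 days (November has 30).
Dec 10, 1821 → Dec 16, 1821: 6 days.
Total: 1102 days.

1102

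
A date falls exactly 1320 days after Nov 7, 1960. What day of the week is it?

Friday

First find the weekday of Nov 7, 1960. Doomsday rule: the anchor day for the 1900s is Wednesday. For year 60: 60÷12 = 5 r 0, and 0÷4 = 0, so 5+0+0 = 5.
Wednesday + 5 ≡ Monday — that's 1960's doomsday.
In November the doomsday date is Nov 7.
Nov 7 is the doomsday itself: Monday.
1320 mod 7 = 4, so 1320 days after a Monday is Monday + 4 = Friday.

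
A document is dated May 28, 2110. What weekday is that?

Wednesday

Doomsday rule: the anchor day for the 2100s is Sunday. For year 10: 10÷12 = 0 r 10, and 10÷4 = 2, so 0+10+2 = 12.
Sunday + 12 ≡ Friday — that's 2110's doomsday.
In May the doomsday date is May 9.
May 28 is 19 days after May 9; 19 mod 7 = 5, so Friday + 5 = Wednesday.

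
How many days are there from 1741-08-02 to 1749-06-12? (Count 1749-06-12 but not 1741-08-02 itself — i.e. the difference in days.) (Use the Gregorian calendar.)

2871

Aug 2, 1741 → Aug 2, 1742: 365 days.
Aug 2, 1742 → Aug 2, 1743: 365 days.
Aug 2, 1743 → Aug 2, 1744: 366 days (Feb 29, 1744 is in that span).
Aug 2, 1744 → Aug 2, 1745: 365 days.
Aug 2, 1745 → Aug 2, 1746: 365 days.
Aug 2, 1746 → Aug 2, 1747: 365 days.
Aug 2, 1747 → Aug 2, 1748: 366 days (Feb 29, 1748 is in that span).
Aug 2, 1748 → Sep 2, 1748: 31 days (August has 31).
Sep 2, 1748 → Oct 2, 1748: 30 days (September has 30).
Oct 2, 1748 → Nov 2, 1748: 31 days (October has 31).
Nov 2, 1748 → Dec 2, 1748: 30 days (November has 30).
Dec 2, 1748 → Jan 2, 1749: 31 days (December has 31).
Jan 2, 1749 → Feb 2, 1749: 31 days (January has 31).
Feb 2, 1749 → Mar 2, 1749: 28 days (February has 28).
Mar 2, 1749 → Apr 2, 1749: 31 days (March has 31).
Apr 2, 1749 → May 2, 1749: 30 days (April has 30).
May 2, 1749 → Jun 2, 1749: 31 days (May has 31).
Jun 2, 1749 → Jun 12, 1749: 10 days.
Total: 2871 days.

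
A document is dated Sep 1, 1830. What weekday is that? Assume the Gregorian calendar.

Wednesday

Doomsday rule: the anchor day for the 1800s is Friday. For year 30: 30÷12 = 2 r 6, and 6÷4 = 1, so 2+6+1 = 9.
Friday + 9 ≡ Sunday — that's 1830's doomsday.
In September the doomsday date is Sep 5.
Sep 1 is 4 days before Sep 5; 4 mod 7 = 4, so Sunday − 4 = Wednesday.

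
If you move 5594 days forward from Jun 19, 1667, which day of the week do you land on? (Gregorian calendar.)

Monday

Jun 19, 1667 is a Sunday.
5594 mod 7 = 1, so 5594 days after a Sunday is Sunday + 1 = Monday.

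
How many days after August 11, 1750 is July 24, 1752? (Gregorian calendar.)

Aug 11, 1750 → Aug 11, 1751: 365 days.
Aug 11, 1751 → Sep 11, 1751: 31 days (August has 31).
Sep 11, 1751 → Oct 11, 1751: 30 days (September has 30).
Oct 11, 1751 → Nov 11, 1751: 31 days (October has 31).
Nov 11, 1751 → Dec 11, 1751: 30 days (November has 30).
Dec 11, 1751 → Jan 11, 1752: 31 days (December has 31).
Jan 11, 1752 → Feb 11, 1752: 31 days (January has 31).
Feb 11, 1752 → Mar 11, 1752: 29 days (February has 29).
Mar 11, 1752 → Apr 11, 1752: 31 days (March has 31).
Apr 11, 1752 → May 11, 1752: 30 days (April has 30).
May 11, 1752 → Jun 11, 1752: 31 days (May has 31).
Jun 11, 1752 → Jul 11, 1752: 30 days (June has 30).
Jul 11, 1752 → Jul 24, 1752: 13 days.
Total: 713 days.

713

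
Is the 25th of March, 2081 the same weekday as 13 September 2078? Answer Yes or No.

From Sep 13, 2078 to Mar 25, 2081 is 924 days.
924 mod 7 = 0, so they are the same weekday.
(Sep 13, 2078 is a Tuesday; Mar 25, 2081 is a Tuesday.)

Yes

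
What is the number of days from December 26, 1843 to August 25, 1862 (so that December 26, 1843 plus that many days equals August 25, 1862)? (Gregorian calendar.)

6817

Dec 26, 1843 → Dec 26, 1844: 366 days (Feb 29, 1844 is in that span).
Dec 26, 1844 → Dec 26, 1845: 365 days.
Dec 26, 1845 → Dec 26, 1846: 365 days.
Dec 26, 1846 → Dec 26, 1847: 365 days.
Dec 26, 1847 → Dec 26, 1848: 366 days (Feb 29, 1848 is in that span).
Dec 26, 1848 → Dec 26, 1849: 365 days.
Dec 26, 1849 → Dec 26, 1850: 365 days.
Dec 26, 1850 → Dec 26, 1851: 365 days.
Dec 26, 1851 → Dec 26, 1852: 366 days (Feb 29, 1852 is in that span).
Dec 26, 1852 → Dec 26, 1853: 365 days.
Dec 26, 1853 → Dec 26, 1854: 365 days.
Dec 26, 1854 → Dec 26, 1855: 365 days.
Dec 26, 1855 → Dec 26, 1856: 366 days (Feb 29, 1856 is in that span).
Dec 26, 1856 → Dec 26, 1857: 365 days.
Dec 26, 1857 → Dec 26, 1858: 365 days.
Dec 26, 1858 → Dec 26, 1859: 365 days.
Dec 26, 1859 → Dec 26, 1860: 366 days (Feb 29, 1860 is in that span).
Dec 26, 1860 → Dec 26, 1861: 365 days.
Dec 26, 1861 → Jan 26, 1862: 31 days (December has 31).
Jan 26, 1862 → Feb 26, 1862: 31 days (January has 31).
Feb 26, 1862 → Mar 26, 1862: 28 days (February has 28).
Mar 26, 1862 → Apr 26, 1862: 31 days (March has 31).
Apr 26, 1862 → May 26, 1862: 30 days (April has 30).
May 26, 1862 → Jun 26, 1862: 31 days (May has 31).
Jun 26, 1862 → Jul 26, 1862: 30 days (June has 30).
Jul 26, 1862 → Aug 25, 1862: 30 days.
Total: 6817 days.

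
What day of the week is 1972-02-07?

Monday

Doomsday rule: the anchor day for the 1900s is Wednesday. For year 72: 72÷12 = 6 r 0, and 0÷4 = 0, so 6+0+0 = 6.
Wednesday + 6 ≡ Tuesday — that's 1972's doomsday.
In February the doomsday date is Feb 29 (1972 is a leap year (divisible by 4)).
Feb 7 is 22 days before Feb 29; 22 mod 7 = 1, so Tuesday − 1 = Monday.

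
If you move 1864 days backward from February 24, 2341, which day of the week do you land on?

First find the weekday of Feb 24, 2341. Doomsday rule: the anchor day for the 2300s is Wednesday. For year 41: 41÷12 = 3 r 5, and 5÷4 = 1, so 3+5+1 = 9.
Wednesday + 9 ≡ Friday — that's 2341's doomsday.
In February the doomsday date is Feb 28 (2341 is not a leap year).
Feb 24 is 4 days before Feb 28; 4 mod 7 = 4, so Friday − 4 = Monday.
1864 mod 7 = 2, so 1864 days before a Monday is Monday − 2 = Saturday.

Saturday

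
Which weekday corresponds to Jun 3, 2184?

Doomsday rule: the anchor day for the 2100s is Sunday. For year 84: 84÷12 = 7 r 0, and 0÷4 = 0, so 7+0+0 = 7.
Sunday + 7 ≡ Sunday — that's 2184's doomsday.
In June the doomsday date is Jun 6.
Jun 3 is 3 days before Jun 6; 3 mod 7 = 3, so Sunday − 3 = Thursday.

Thursday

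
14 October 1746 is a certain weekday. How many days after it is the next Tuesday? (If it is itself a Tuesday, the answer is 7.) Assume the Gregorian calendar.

4

Oct 14, 1746 is a Friday.
From Friday to the next Tuesday is 4 days.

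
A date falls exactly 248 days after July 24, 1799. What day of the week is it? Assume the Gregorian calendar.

Jul 24, 1799 is a Wednesday.
248 mod 7 = 3, so 248 days after a Wednesday is Wednesday + 3 = Saturday.

Saturday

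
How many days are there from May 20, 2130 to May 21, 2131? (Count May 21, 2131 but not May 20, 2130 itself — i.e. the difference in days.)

366

May 20, 2130 → Jun 20, 2130: 31 days (May has 31).
Jun 20, 2130 → Jul 20, 2130: 30 days (June has 30).
Jul 20, 2130 → Aug 20, 2130: 31 days (July has 31).
Aug 20, 2130 → Sep 20, 2130: 31 days (August has 31).
Sep 20, 2130 → Oct 20, 2130: 30 days (September has 30).
Oct 20, 2130 → Nov 20, 2130: 31 days (October has 31).
Nov 20, 2130 → Dec 20, 2130: 30 days (November has 30).
Dec 20, 2130 → Jan 20, 2131: 31 days (December has 31).
Jan 20, 2131 → Feb 20, 2131: 31 days (January has 31).
Feb 20, 2131 → Mar 20, 2131: 28 days (February has 28).
Mar 20, 2131 → Apr 20, 2131: 31 days (March has 31).
Apr 20, 2131 → May 20, 2131: 30 days (April has 30).
May 20, 2131 → May 21, 2131: 1 days.
Total: 366 days.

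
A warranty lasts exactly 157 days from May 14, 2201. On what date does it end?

October 18, 2201

May has 31 days: +18 → Jun 1, 2201 (139 left).
Jun has 30 days: +30 → Jul 1, 2201 (109 left).
Jul has 31 days: +31 → Aug 1, 2201 (78 left).
Aug has 31 days: +31 → Sep 1, 2201 (47 left).
Sep has 30 days: +30 → Oct 1, 2201 (17 left).
+17 → Oct 18, 2201.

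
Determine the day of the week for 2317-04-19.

Thursday

Doomsday rule: the anchor day for the 2300s is Wednesday. For year 17: 17÷12 = 1 r 5, and 5÷4 = 1, so 1+5+1 = 7.
Wednesday + 7 ≡ Wednesday — that's 2317's doomsday.
In April the doomsday date is Apr 4.
Apr 19 is 15 days after Apr 4; 15 mod 7 = 1, so Wednesday + 1 = Thursday.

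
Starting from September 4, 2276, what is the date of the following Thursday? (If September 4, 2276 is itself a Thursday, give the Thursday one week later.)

September 7, 2276

Sep 4, 2276 is a Monday.
From Monday to the next Thursday is 3 days.
Sep 4, 2276 + 3 = Sep 7, 2276.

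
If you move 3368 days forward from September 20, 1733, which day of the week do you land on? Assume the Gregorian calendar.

Monday

First find the weekday of Sep 20, 1733. Doomsday rule: the anchor day for the 1700s is Sunday. For year 33: 33÷12 = 2 r 9, and 9÷4 = 2, so 2+9+2 = 13.
Sunday + 13 ≡ Saturday — that's 1733's doomsday.
In September the doomsday date is Sep 5.
Sep 20 is 15 days after Sep 5; 15 mod 7 = 1, so Saturday + 1 = Sunday.
3368 mod 7 = 1, so 3368 days after a Sunday is Sunday + 1 = Monday.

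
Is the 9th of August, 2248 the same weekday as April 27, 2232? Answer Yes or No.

From Apr 27, 2232 to Aug 9, 2248 is 5948 days.
5948 mod 7 = 5, so they are different weekdays.
(Apr 27, 2232 is a Friday; Aug 9, 2248 is a Wednesday.)

No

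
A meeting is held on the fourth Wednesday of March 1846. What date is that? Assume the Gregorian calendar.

March 1, 1846 is a Sunday.
The first Wednesday is therefore March 4 (3 days later).
The fourth Wednesday is 4 + 3×7 = March 25.

March 25, 1846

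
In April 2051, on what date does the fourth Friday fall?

April 28, 2051

April 1, 2051 is a Saturday.
The first Friday is therefore April 7 (6 days later).
The fourth Friday is 7 + 3×7 = April 28.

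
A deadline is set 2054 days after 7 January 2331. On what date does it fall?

+365 (one year) → Jan 7, 2332 (1689 left).
+366 (one year; includes Feb 29, 2332) → Jan 7, 2333 (1323 left).
+365 (one year) → Jan 7, 2334 (958 left).
+365 (one year) → Jan 7, 2335 (593 left).
+365 (one year) → Jan 7, 2336 (228 left).
Jan has 31 days: +25 → Feb 1, 2336 (203 left).
Feb has 29 days: +29 → Mar 1, 2336 (174 left).
Mar has 31 days: +31 → Apr 1, 2336 (143 left).
Apr has 30 days: +30 → May 1, 2336 (113 left).
May has 31 days: +31 → Jun 1, 2336 (82 left).
Jun has 30 days: +30 → Jul 1, 2336 (52 left).
Jul has 31 days: +31 → Aug 1, 2336 (21 left).
+21 → Aug 22, 2336.

August 22, 2336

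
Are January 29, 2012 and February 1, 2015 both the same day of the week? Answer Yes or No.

Yes

From Jan 29, 2012 to Feb 1, 2015 is 1099 days.
1099 mod 7 = 0, so they are the same weekday.
(Jan 29, 2012 is a Sunday; Feb 1, 2015 is a Sunday.)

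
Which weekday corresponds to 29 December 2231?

Thursday

Doomsday rule: the anchor day for the 2200s is Friday. For year 31: 31÷12 = 2 r 7, and 7÷4 = 1, so 2+7+1 = 10.
Friday + 10 ≡ Monday — that's 2231's doomsday.
In December the doomsday date is Dec 12.
Dec 29 is 17 days after Dec 12; 17 mod 7 = 3, so Monday + 3 = Thursday.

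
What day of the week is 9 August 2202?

Doomsday rule: the anchor day for the 2200s is Friday. For year 02: 2÷12 = 0 r 2, and 2÷4 = 0, so 0+2+0 = 2.
Friday + 2 ≡ Sunday — that's 2202's doomsday.
In August the doomsday date is Aug 8.
Aug 9 is 1 day after Aug 8; 1 mod 7 = 1, so Sunday + 1 = Monday.

Monday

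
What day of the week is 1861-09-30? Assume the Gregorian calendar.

Monday

Doomsday rule: the anchor day for the 1800s is Friday. For year 61: 61÷12 = 5 r 1, and 1÷4 = 0, so 5+1+0 = 6.
Friday + 6 ≡ Thursday — that's 1861's doomsday.
In September the doomsday date is Sep 5.
Sep 30 is 25 days after Sep 5; 25 mod 7 = 4, so Thursday + 4 = Monday.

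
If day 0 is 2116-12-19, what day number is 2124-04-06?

Dec 19, 2116 → Dec 19, 2117: 365 days.
Dec 19, 2117 → Dec 19, 2118: 365 days.
Dec 19, 2118 → Dec 19, 2119: 365 days.
Dec 19, 2119 → Dec 19, 2120: 366 days (Feb 29, 2120 is in that span).
Dec 19, 2120 → Dec 19, 2121: 365 days.
Dec 19, 2121 → Dec 19, 2122: 365 days.
Dec 19, 2122 → Dec 19, 2123: 365 days.
Dec 19, 2123 → Jan 19, 2124: 31 days (December has 31).
Jan 19, 2124 → Feb 19, 2124: 31 days (January has 31).
Feb 19, 2124 → Mar 19, 2124: 29 days (February has 29).
Mar 19, 2124 → Apr 6, 2124: 18 days.
Total: 2665 days.

2665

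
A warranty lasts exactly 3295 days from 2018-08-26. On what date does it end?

September 3, 2027

+365 (one year) → Aug 26, 2019 (2930 left).
+366 (one year; includes Feb 29, 2020) → Aug 26, 2020 (2564 left).
+365 (one year) → Aug 26, 2021 (2199 left).
+365 (one year) → Aug 26, 2022 (1834 left).
+365 (one year) → Aug 26, 2023 (1469 left).
+366 (one year; includes Feb 29, 2024) → Aug 26, 2024 (1103 left).
+365 (one year) → Aug 26, 2025 (738 left).
+365 (one year) → Aug 26, 2026 (373 left).
Aug has 31 days: +6 → Sep 1, 2026 (367 left).
Sep has 30 days: +30 → Oct 1, 2026 (337 left).
Oct has 31 days: +31 → Nov 1, 2026 (306 left).
Nov has 30 days: +30 → Dec 1, 2026 (276 left).
Dec has 31 days: +31 → Jan 1, 2027 (245 left).
Jan has 31 days: +31 → Feb 1, 2027 (214 left).
Feb has 28 days: +28 → Mar 1, 2027 (186 left).
Mar has 31 days: +31 → Apr 1, 2027 (155 left).
Apr has 30 days: +30 → May 1, 2027 (125 left).
May has 31 days: +31 → Jun 1, 2027 (94 left).
Jun has 30 days: +30 → Jul 1, 2027 (64 left).
Jul has 31 days: +31 → Aug 1, 2027 (33 left).
Aug has 31 days: +31 → Sep 1, 2027 (2 left).
+2 → Sep 3, 2027.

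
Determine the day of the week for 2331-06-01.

Monday

Doomsday rule: the anchor day for the 2300s is Wednesday. For year 31: 31÷12 = 2 r 7, and 7÷4 = 1, so 2+7+1 = 10.
Wednesday + 10 ≡ Saturday — that's 2331's doomsday.
In June the doomsday date is Jun 6.
Jun 1 is 5 days before Jun 6; 5 mod 7 = 5, so Saturday − 5 = Monday.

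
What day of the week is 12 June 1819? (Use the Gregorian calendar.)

Saturday

Doomsday rule: the anchor day for the 1800s is Friday. For year 19: 19÷12 = 1 r 7, and 7÷4 = 1, so 1+7+1 = 9.
Friday + 9 ≡ Sunday — that's 1819's doomsday.
In June the doomsday date is Jun 6.
Jun 12 is 6 days after Jun 6; 6 mod 7 = 6, so Sunday + 6 = Saturday.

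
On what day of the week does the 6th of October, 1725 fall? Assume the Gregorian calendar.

Doomsday rule: the anchor day for the 1700s is Sunday. For year 25: 25÷12 = 2 r 1, and 1÷4 = 0, so 2+1+0 = 3.
Sunday + 3 ≡ Wednesday — that's 1725's doomsday.
In October the doomsday date is Oct 10.
Oct 6 is 4 days before Oct 10; 4 mod 7 = 4, so Wednesday − 4 = Saturday.

Saturday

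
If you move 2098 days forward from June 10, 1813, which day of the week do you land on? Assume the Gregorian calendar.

First find the weekday of Jun 10, 1813. Doomsday rule: the anchor day for the 1800s is Friday. For year 13: 13÷12 = 1 r 1, and 1÷4 = 0, so 1+1+0 = 2.
Friday + 2 ≡ Sunday — that's 1813's doomsday.
In June the doomsday date is Jun 6.
Jun 10 is 4 days after Jun 6; 4 mod 7 = 4, so Sunday + 4 = Thursday.
2098 mod 7 = 5, so 2098 days after a Thursday is Thursday + 5 = Tuesday.

Tuesday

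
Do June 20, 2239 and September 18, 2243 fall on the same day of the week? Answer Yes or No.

No

From Jun 20, 2239 to Sep 18, 2243 is 1551 days.
1551 mod 7 = 4, so they are different weekdays.
(Jun 20, 2239 is a Thursday; Sep 18, 2243 is a Monday.)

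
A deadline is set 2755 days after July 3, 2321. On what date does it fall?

January 17, 2329

+365 (one year) → Jul 3, 2322 (2390 left).
+365 (one year) → Jul 3, 2323 (2025 left).
+366 (one year; includes Feb 29, 2324) → Jul 3, 2324 (1659 left).
+365 (one year) → Jul 3, 2325 (1294 left).
+365 (one year) → Jul 3, 2326 (929 left).
+365 (one year) → Jul 3, 2327 (564 left).
+366 (one year; includes Feb 29, 2328) → Jul 3, 2328 (198 left).
Jul has 31 days: +29 → Aug 1, 2328 (169 left).
Aug has 31 days: +31 → Sep 1, 2328 (138 left).
Sep has 30 days: +30 → Oct 1, 2328 (108 left).
Oct has 31 days: +31 → Nov 1, 2328 (77 left).
Nov has 30 days: +30 → Dec 1, 2328 (47 left).
Dec has 31 days: +31 → Jan 1, 2329 (16 left).
+16 → Jan 17, 2329.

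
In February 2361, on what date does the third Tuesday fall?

February 1, 2361 is a Wednesday.
The first Tuesday is therefore February 7 (6 days later).
The third Tuesday is 7 + 2×7 = February 21.

February 21, 2361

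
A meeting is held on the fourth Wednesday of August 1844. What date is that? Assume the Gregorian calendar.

August 28, 1844

August 1, 1844 is a Thursday.
The first Wednesday is therefore August 7 (6 days later).
The fourth Wednesday is 7 + 3×7 = August 28.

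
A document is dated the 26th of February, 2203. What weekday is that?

Doomsday rule: the anchor day for the 2200s is Friday. For year 03: 3÷12 = 0 r 3, and 3÷4 = 0, so 0+3+0 = 3.
Friday + 3 ≡ Monday — that's 2203's doomsday.
In February the doomsday date is Feb 28 (2203 is not a leap year).
Feb 26 is 2 days before Feb 28; 2 mod 7 = 2, so Monday − 2 = Saturday.

Saturday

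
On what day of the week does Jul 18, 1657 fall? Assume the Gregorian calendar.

Wednesday

Doomsday rule: the anchor day for the 1600s is Tuesday. For year 57: 57÷12 = 4 r 9, and 9÷4 = 2, so 4+9+2 = 15.
Tuesday + 15 ≡ Wednesday — that's 1657's doomsday.
In July the doomsday date is Jul 11.
Jul 18 is 7 days after Jul 11; 7 mod 7 = 0, so Wednesday + 0 = Wednesday.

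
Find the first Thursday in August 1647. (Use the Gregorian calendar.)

August 1, 1647 is a Thursday.
The first Thursday is therefore August 1 (same day).

August 1, 1647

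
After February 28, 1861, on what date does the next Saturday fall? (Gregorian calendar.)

Feb 28, 1861 is a Thursday.
From Thursday to the next Saturday is 2 days.
Feb 28, 1861 + 2 = Mar 2, 1861.

March 2, 1861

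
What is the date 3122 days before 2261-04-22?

October 4, 2252

−365 (one year) → Apr 22, 2260 (2757 left).
−366 (one year; includes Feb 29, 2260) → Apr 22, 2259 (2391 left).
−365 (one year) → Apr 22, 2258 (2026 left).
−365 (one year) → Apr 22, 2257 (1661 left).
−365 (one year) → Apr 22, 2256 (1296 left).
−366 (one year; includes Feb 29, 2256) → Apr 22, 2255 (930 left).
−365 (one year) → Apr 22, 2254 (565 left).
−365 (one year) → Apr 22, 2253 (200 left).
−22 → Mar 31, 2253 (end of Mar, 31 days; 178 left).
−31 → Feb 28, 2253 (end of Feb, 28 days; 147 left).
−28 → Jan 31, 2253 (end of Jan, 31 days; 119 left).
−31 → Dec 31, 2252 (end of Dec, 31 days; 88 left).
−31 → Nov 30, 2252 (end of Nov, 30 days; 57 left).
−30 → Oct 31, 2252 (end of Oct, 31 days; 27 left).
−27 → Oct 4, 2252.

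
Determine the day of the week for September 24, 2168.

Doomsday rule: the anchor day for the 2100s is Sunday. For year 68: 68÷12 = 5 r 8, and 8÷4 = 2, so 5+8+2 = 15.
Sunday + 15 ≡ Monday — that's 2168's doomsday.
In September the doomsday date is Sep 5.
Sep 24 is 19 days after Sep 5; 19 mod 7 = 5, so Monday + 5 = Saturday.

Saturday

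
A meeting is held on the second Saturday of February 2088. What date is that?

February 1, 2088 is a Sunday.
The first Saturday is therefore February 7 (6 days later).
The second Saturday is 7 + 1×7 = February 14.

February 14, 2088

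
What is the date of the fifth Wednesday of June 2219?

June 30, 2219

June 1, 2219 is a Tuesday.
The first Wednesday is therefore June 2 (1 days later).
The fifth Wednesday is 2 + 4×7 = June 30.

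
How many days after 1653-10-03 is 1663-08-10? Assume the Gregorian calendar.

3598

Oct 3, 1653 → Oct 3, 1654: 365 days.
Oct 3, 1654 → Oct 3, 1655: 365 days.
Oct 3, 1655 → Oct 3, 1656: 366 days (Feb 29, 1656 is in that span).
Oct 3, 1656 → Oct 3, 1657: 365 days.
Oct 3, 1657 → Oct 3, 1658: 365 days.
Oct 3, 1658 → Oct 3, 1659: 365 days.
Oct 3, 1659 → Oct 3, 1660: 366 days (Feb 29, 1660 is in that span).
Oct 3, 1660 → Oct 3, 1661: 365 days.
Oct 3, 1661 → Oct 3, 1662: 365 days.
Oct 3, 1662 → Nov 3, 1662: 31 days (October has 31).
Nov 3, 1662 → Dec 3, 1662: 30 days (November has 30).
Dec 3, 1662 → Jan 3, 1663: 31 days (December has 31).
Jan 3, 1663 → Feb 3, 1663: 31 days (January has 31).
Feb 3, 1663 → Mar 3, 1663: 28 days (February has 28).
Mar 3, 1663 → Apr 3, 1663: 31 days (March has 31).
Apr 3, 1663 → May 3, 1663: 30 days (April has 30).
May 3, 1663 → Jun 3, 1663: 31 days (May has 31).
Jun 3, 1663 → Jul 3, 1663: 30 days (June has 30).
Jul 3, 1663 → Aug 3, 1663: 31 days (July has 31).
Aug 3, 1663 → Aug 10, 1663: 7 days.
Total: 3598 days.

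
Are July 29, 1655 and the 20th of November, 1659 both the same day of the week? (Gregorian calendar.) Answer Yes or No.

From Jul 29, 1655 to Nov 20, 1659 is 1575 days.
1575 mod 7 = 0, so they are the same weekday.
(Jul 29, 1655 is a Thursday; Nov 20, 1659 is a Thursday.)

Yes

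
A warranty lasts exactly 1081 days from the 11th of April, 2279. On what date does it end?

+366 (one year; includes Feb 29, 2280) → Apr 11, 2280 (715 left).
+365 (one year) → Apr 11, 2281 (350 left).
Apr has 30 days: +20 → May 1, 2281 (330 left).
May has 31 days: +31 → Jun 1, 2281 (299 left).
Jun has 30 days: +30 → Jul 1, 2281 (269 left).
Jul has 31 days: +31 → Aug 1, 2281 (238 left).
Aug has 31 days: +31 → Sep 1, 2281 (207 left).
Sep has 30 days: +30 → Oct 1, 2281 (177 left).
Oct has 31 days: +31 → Nov 1, 2281 (146 left).
Nov has 30 days: +30 → Dec 1, 2281 (116 left).
Dec has 31 days: +31 → Jan 1, 2282 (85 left).
Jan has 31 days: +31 → Feb 1, 2282 (54 left).
Feb has 28 days: +28 → Mar 1, 2282 (26 left).
+26 → Mar 27, 2282.

March 27, 2282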